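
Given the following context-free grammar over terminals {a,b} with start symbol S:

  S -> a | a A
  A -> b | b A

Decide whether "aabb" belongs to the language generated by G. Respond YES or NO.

CNF form of G:
  S -> T1 A | a
  A -> T0 A | b
  T0 -> b
  T1 -> a

CYK fill:
  [0..0]={S,T1}  "a"  orig:{S}
  [1..1]={S,T1}  "a"  orig:{S}
  [2..2]={A,T0}  "b"  orig:{A}
  [3..3]={A,T0}  "b"  orig:{A}
  [0..1]=∅  "aa"
  [1..2]={S}  "ab"
  [2..3]={A}  "bb"
  [0..2]=∅  "aab"
  [1..3]={S}  "abb"
  [0..3]=∅  "aabb"

S ∉ T[0,3] ⇒ NO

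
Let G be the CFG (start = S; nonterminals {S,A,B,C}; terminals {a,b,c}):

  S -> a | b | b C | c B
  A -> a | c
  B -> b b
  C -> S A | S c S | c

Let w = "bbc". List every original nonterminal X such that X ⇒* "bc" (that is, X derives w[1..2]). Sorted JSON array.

Convert to CNF:
  S -> T0 C | T1 B | a | b
  A -> a | c
  B -> T0 T0
  C -> S A | S X2 | c
  T0 -> b
  T1 -> c
  X2 -> T1 S

CYK fill (cells [i..j] with 1 ≤ i ≤ j ≤ 2 only):
  [1..1]={S,T0}  "b"  orig:{S}
  [2..2]={A,C,T1}  "c"  orig:{A,C}
  [1..2]={C,S}  "bc"

Original NTs in T[1,2] deriving "bc": ["C", "S"]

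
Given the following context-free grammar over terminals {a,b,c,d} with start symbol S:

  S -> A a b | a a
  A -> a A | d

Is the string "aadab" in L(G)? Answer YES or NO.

CNF form of G:
  S -> A X2 | T0 T0
  A -> T0 A | d
  T0 -> a
  T1 -> b
  X2 -> T0 T1

CYK table (by increasing span):
  [0..0]={T0}  "a"  orig:{}
  [1..1]={T0}  "a"  orig:{}
  [2..2]={A}  "d"
  [3..3]={T0}  "a"  orig:{}
  [4..4]={T1}  "b"  orig:{}
  [0..1]={S}  "aa"
  [1..2]={A}  "ad"
  [2..3]=∅  "da"
  [3..4]={X2}  "ab"  orig:{}
  [0..2]={A}  "aad"
  [1..3]=∅  "ada"
  [2..4]={S}  "dab"
  [0..3]=∅  "aada"
  [1..4]={S}  "adab"
  [0..4]={S}  "aadab"

S ∈ T[0,4] ⇒ YES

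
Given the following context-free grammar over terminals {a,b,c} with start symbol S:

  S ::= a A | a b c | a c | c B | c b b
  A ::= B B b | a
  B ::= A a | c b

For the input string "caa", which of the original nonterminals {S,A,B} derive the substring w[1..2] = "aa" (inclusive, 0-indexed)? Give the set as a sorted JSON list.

Convert to CNF:
  S -> T1 A | T1 T2 | T1 X4 | T2 B | T2 X5
  A -> B X3 | a
  B -> A T1 | T2 T0
  T0 -> b
  T1 -> a
  T2 -> c
  X3 -> B T0
  X4 -> T0 T2
  X5 -> T0 T0

CYK table (by increasing span), restricted to cells inside w[1..2]:
  [1..1]={A,T1}  "a"  orig:{A}
  [2..2]={A,T1}  "a"  orig:{A}
  [1..2]={B,S}  "aa"

Original NTs in T[1,2] deriving "aa": ["B", "S"]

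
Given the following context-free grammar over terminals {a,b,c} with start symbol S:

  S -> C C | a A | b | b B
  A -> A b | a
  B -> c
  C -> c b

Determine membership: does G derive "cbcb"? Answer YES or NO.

CNF form of G:
  S -> C C | T0 B | T2 A | b
  A -> A T0 | a
  B -> c
  C -> T1 T0
  T0 -> b
  T1 -> c
  T2 -> a

CYK fill:
  cell(0,0) c: {B,T1}  orig:{B}
  cell(1,1) b: {S,T0}  orig:{S}
  cell(2,2) c: {B,T1}  orig:{B}
  cell(3,3) b: {S,T0}  orig:{S}
  cell(0,1) cb: {C}
  cell(1,2) bc: {S}
  cell(2,3) cb: {C}
  cell(0,2) cbc: ∅
  cell(1,3) bcb: ∅
  cell(0,3) cbcb: {S}

S ∈ T[0,3] ⇒ YES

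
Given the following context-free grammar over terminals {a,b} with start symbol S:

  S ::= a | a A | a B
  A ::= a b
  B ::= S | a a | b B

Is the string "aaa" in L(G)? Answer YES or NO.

CNF form of G:
  S -> T0 A | T0 B | a
  A -> T0 T1
  B -> T0 A | T0 B | T0 T0 | T1 B | a
  T0 -> a
  T1 -> b

Fill CYK table bottom-up:
  cell(0,0) a: {B,S,T0}  orig:{B,S}
  cell(1,1) a: {B,S,T0}  orig:{B,S}
  cell(2,2) a: {B,S,T0}  orig:{B,S}
  cell(0,1) aa: {B,S}
  cell(1,2) aa: {B,S}
  cell(0,2) aaa: {B,S}

S ∈ T[0,2] ⇒ YES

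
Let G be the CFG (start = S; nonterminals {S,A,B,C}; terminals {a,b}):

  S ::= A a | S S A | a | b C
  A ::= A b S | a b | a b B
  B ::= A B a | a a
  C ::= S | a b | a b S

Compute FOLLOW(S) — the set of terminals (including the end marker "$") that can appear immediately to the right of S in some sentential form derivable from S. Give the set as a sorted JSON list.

FIRST iteration:
iter 1:
  A via A→a b: +{a}
  B via B→A B a: +{a}
  C via C→a b: +{a}
  S via S→A a: +{a}
  S via S→b C: +{b}
  FIRST[S]={a,b}  FIRST[A]={a}  FIRST[B]={a}  FIRST[C]={a}
iter 2:
  C via C→S: +{b}
  FIRST[S]={a,b}  FIRST[A]={a}  FIRST[B]={a}  FIRST[C]={a,b}
iter 3: (stable)
  FIRST[S]={a,b}  FIRST[A]={a}  FIRST[B]={a}  FIRST[C]={a,b}

FOLLOW sets:
seed FOLLOW(S) with $
[1]
  A→A b S: FOLLOW(A) ⊇ FIRST(b) = {b}; new: +{b}
  A→A b S: FOLLOW(S) ⊇ FOLLOW(A) ⊇ {b}; new: +{b}
  A→a b B: FOLLOW(B) ⊇ FOLLOW(A) ⊇ {b}; new: +{b}
  B→A B a: FOLLOW(A) ⊇ FIRST(B) = {a}; new: +{a}
  B→A B a: FOLLOW(B) ⊇ FIRST(a) = {a}; new: +{a}
  S→S S A: FOLLOW(S) ⊇ FIRST(S) = {a,b}; new: +{a}
  S→S S A: FOLLOW(A) ⊇ FOLLOW(S) ⊇ {$,a,b}; new: +{$}
  S→b C: FOLLOW(C) ⊇ FOLLOW(S) ⊇ {$,a,b}; new: +{$,a,b}
  S: {$,a,b}  A: {$,a,b}  B: {a,b}  C: {$,a,b}
[2]
  A→a b B: FOLLOW(B) ⊇ FOLLOW(A) ⊇ {$,a,b}; new: +{$}
  S: {$,a,b}  A: {$,a,b}  B: {$,a,b}  C: {$,a,b}
[3] (stable)
  S: {$,a,b}  A: {$,a,b}  B: {$,a,b}  C: {$,a,b}

FOLLOW(S) = ["$", "a", "b"]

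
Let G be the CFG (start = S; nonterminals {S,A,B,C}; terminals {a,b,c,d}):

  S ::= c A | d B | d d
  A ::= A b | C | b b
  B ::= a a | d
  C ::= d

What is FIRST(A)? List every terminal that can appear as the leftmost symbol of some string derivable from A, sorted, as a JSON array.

Compute FIRST by fixpoint:
round 1:
  A via A→b b: +{b}
  B via B→a a: +{a}
  B via B→d: +{d}
  C via C→d: +{d}
  S via S→c A: +{c}
  S via S→d B: +{d}
  FIRST(S)={c,d}  FIRST(A)={b}  FIRST(B)={a,d}  FIRST(C)={d}
round 2:
  A via A→C: +{d}
  FIRST(S)={c,d}  FIRST(A)={b,d}  FIRST(B)={a,d}  FIRST(C)={d}
round 3: — fixpoint
  FIRST(S)={c,d}  FIRST(A)={b,d}  FIRST(B)={a,d}  FIRST(C)={d}

FIRST(A) = ["b", "d"]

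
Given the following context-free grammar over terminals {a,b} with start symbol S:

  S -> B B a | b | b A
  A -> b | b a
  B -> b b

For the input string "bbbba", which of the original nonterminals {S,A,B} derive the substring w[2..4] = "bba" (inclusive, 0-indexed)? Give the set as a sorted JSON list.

Convert to CNF:
  S -> B X2 | T0 A | b
  A -> T0 T1 | b
  B -> T0 T0
  T0 -> b
  T1 -> a
  X2 -> B T1

Fill CYK table bottom-up — only the sub-triangle for w[2..4]:
  cell(2,2) b: {A,S,T0}  orig:{A,S}
  cell(3,3) b: {A,S,T0}  orig:{A,S}
  cell(4,4) a: {T1}  orig:{}
  cell(2,3) bb: {B,S}
  cell(3,4) ba: {A}
  cell(2,4) bba: {S,X2}  orig:{S}

Original NTs in T[2,4] deriving "bba": ["S"]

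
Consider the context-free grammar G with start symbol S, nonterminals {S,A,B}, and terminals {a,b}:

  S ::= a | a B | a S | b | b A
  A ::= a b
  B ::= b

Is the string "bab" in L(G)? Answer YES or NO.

CNF form of G:
  S -> T0 B | T0 S | T1 A | a | b
  A -> T0 T1
  B -> b
  T0 -> a
  T1 -> b

Fill CYK table bottom-up:
  cell(0,0) b: {B,S,T1}  orig:{B,S}
  cell(1,1) a: {S,T0}  orig:{S}
  cell(2,2) b: {B,S,T1}  orig:{B,S}
  cell(0,1) ba: ∅
  cell(1,2) ab: {A,S}
  cell(0,2) bab: {S}

S ∈ T[0,2] ⇒ YES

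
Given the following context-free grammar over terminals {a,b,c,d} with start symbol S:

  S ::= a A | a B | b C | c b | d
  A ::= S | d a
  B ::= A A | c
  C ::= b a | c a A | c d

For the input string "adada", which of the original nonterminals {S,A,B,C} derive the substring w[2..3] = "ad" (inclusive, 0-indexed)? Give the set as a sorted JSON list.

CNF form of G:
  S -> T0 A | T0 B | T1 C | T2 T1 | d
  A -> T0 A | T0 B | T1 C | T2 T1 | T3 T0 | d
  B -> A A | c
  C -> T1 T0 | T2 T3 | T2 X4
  T0 -> a
  T1 -> b
  T2 -> c
  T3 -> d
  X4 -> T0 A

Fill CYK table bottom-up — only the sub-triangle for w[2..3]:
  T[2,2] 'a' = {T0}  orig:{}
  T[3,3] 'd' = {A,S,T3}  orig:{A,S}
  T[2,3] 'ad' = {A,S,X4}  orig:{A,S}

Original NTs in T[2,3] deriving "ad": ["A", "S"]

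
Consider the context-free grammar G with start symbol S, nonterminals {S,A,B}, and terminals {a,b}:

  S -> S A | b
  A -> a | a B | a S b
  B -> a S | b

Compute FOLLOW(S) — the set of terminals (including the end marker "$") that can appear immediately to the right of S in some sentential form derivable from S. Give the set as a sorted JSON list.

FIRST sets, iterate to fixpoint:
round 1:
  A via A→a: +{a}
  B via B→a S: +{a}
  B via B→b: +{b}
  S via S→b: +{b}
  S: {b}  A: {a}  B: {a,b}
round 2: (stable)
  S: {b}  A: {a}  B: {a,b}

FOLLOW iteration:
initialize: $ ∈ FOLLOW(S)
pass 1:
  A→a S b: FOLLOW(S) ⊇ FIRST(b) = {b}; new: +{b}
  S→S A: FOLLOW(S) ⊇ FIRST(A) = {a}; new: +{a}
  S→S A: FOLLOW(A) ⊇ FOLLOW(S) ⊇ {$,a,b}; new: +{$,a,b}
  FOLLOW(S)={$,a,b}  FOLLOW(A)={$,a,b}  FOLLOW(B)={}
pass 2:
  A→a B: FOLLOW(B) ⊇ FOLLOW(A) ⊇ {$,a,b}; new: +{$,a,b}
  FOLLOW(S)={$,a,b}  FOLLOW(A)={$,a,b}  FOLLOW(B)={$,a,b}
pass 3: done
  FOLLOW(S)={$,a,b}  FOLLOW(A)={$,a,b}  FOLLOW(B)={$,a,b}

FOLLOW(S) = ["$", "a", "b"]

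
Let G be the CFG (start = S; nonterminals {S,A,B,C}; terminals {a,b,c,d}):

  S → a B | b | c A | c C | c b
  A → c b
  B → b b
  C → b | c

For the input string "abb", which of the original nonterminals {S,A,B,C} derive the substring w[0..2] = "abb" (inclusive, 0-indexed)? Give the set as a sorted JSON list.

Convert to CNF:
  S -> T0 A | T0 C | T0 T1 | T2 B | b
  A -> T0 T1
  B -> T1 T1
  C -> b | c
  T0 -> c
  T1 -> b
  T2 -> a

Fill CYK table bottom-up (cells [i..j] with 0 ≤ i ≤ j ≤ 2 only):
  [0..0]={T2}  "a"  orig:{}
  [1..1]={C,S,T1}  "b"  orig:{C,S}
  [2..2]={C,S,T1}  "b"  orig:{C,S}
  [0..1]=∅  "ab"
  [1..2]={B}  "bb"
  [0..2]={S}  "abb"

Original NTs in T[0,2] deriving "abb": ["S"]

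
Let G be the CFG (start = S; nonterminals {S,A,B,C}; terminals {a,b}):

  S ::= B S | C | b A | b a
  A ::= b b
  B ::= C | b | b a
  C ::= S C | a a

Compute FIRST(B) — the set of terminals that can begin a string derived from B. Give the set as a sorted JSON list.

FIRST iteration:
pass 1:
  A via A→b b: +{b}
  B via B→b: +{b}
  C via C→a a: +{a}
  S via S→B S: +{b}
  S via S→C: +{a}
  FIRST(S)={a,b}  FIRST(A)={b}  FIRST(B)={b}  FIRST(C)={a}
pass 2:
  B via B→C: +{a}
  C via C→S C: +{b}
  FIRST(S)={a,b}  FIRST(A)={b}  FIRST(B)={a,b}  FIRST(C)={a,b}
pass 3: (stable)
  FIRST(S)={a,b}  FIRST(A)={b}  FIRST(B)={a,b}  FIRST(C)={a,b}

FIRST(B) = ["a", "b"]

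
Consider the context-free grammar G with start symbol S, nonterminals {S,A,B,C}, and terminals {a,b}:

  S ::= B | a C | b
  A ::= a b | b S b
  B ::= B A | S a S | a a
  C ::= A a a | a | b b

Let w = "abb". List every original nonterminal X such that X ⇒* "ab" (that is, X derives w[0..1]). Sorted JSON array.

Convert to CNF:
  S -> B A | S X5 | T0 C | T0 T0 | b
  A -> T0 T1 | T1 X2
  B -> B A | S X3 | T0 T0
  C -> A X4 | T1 T1 | a
  T0 -> a
  T1 -> b
  X2 -> S T1
  X3 -> T0 S
  X4 -> T0 T0
  X5 -> T0 S

Fill CYK table bottom-up (cells [i..j] with 0 ≤ i ≤ j ≤ 1 only):
  cell(0,0) a: {C,T0}  orig:{C}
  cell(1,1) b: {S,T1}  orig:{S}
  cell(0,1) ab: {A,X3,X5}  orig:{A}

Original NTs in T[0,1] deriving "ab": ["A"]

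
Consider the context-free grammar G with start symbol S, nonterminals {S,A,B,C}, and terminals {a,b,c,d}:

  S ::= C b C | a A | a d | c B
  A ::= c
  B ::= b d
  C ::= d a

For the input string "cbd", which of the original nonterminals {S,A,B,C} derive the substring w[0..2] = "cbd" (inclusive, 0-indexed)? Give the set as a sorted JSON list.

CNF form of G:
  S -> C X4 | T2 A | T2 T1 | T3 B
  A -> c
  B -> T0 T1
  C -> T1 T2
  T0 -> b
  T1 -> d
  T2 -> a
  T3 -> c
  X4 -> T0 C

CYK table (by increasing span) — only the sub-triangle for w[0..2]:
  cell(0,0) c: {A,T3}  orig:{A}
  cell(1,1) b: {T0}  orig:{}
  cell(2,2) d: {T1}  orig:{}
  cell(0,1) cb: ∅
  cell(1,2) bd: {B}
  cell(0,2) cbd: {S}

Original NTs in T[0,2] deriving "cbd": ["S"]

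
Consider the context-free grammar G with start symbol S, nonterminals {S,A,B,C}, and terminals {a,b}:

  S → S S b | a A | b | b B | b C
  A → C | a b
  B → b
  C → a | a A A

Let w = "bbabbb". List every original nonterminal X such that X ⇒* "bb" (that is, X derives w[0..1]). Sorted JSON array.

Convert to CNF:
  S -> S X4 | T0 A | T1 B | T1 C | b
  A -> T0 T1 | T0 X2 | a
  B -> b
  C -> T0 X3 | a
  T0 -> a
  T1 -> b
  X2 -> A A
  X3 -> A A
  X4 -> S T1

CYK table (by increasing span) — only the sub-triangle for w[0..1]:
  T[0,0] 'b' = {B,S,T1}  orig:{B,S}
  T[1,1] 'b' = {B,S,T1}  orig:{B,S}
  T[0,1] 'bb' = {S,X4}  orig:{S}

Original NTs in T[0,1] deriving "bb": ["S"]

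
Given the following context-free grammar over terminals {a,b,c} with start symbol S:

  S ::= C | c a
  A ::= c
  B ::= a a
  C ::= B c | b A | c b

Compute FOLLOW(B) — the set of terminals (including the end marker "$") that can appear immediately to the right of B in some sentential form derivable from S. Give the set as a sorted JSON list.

FIRST iteration:
[1]
  A via A→c: +{c}
  B via B→a a: +{a}
  C via C→B c: +{a}
  C via C→b A: +{b}
  C via C→c b: +{c}
  S via S→C: +{a,b,c}
  FIRST(S)={a,b,c}  FIRST(A)={c}  FIRST(B)={a}  FIRST(C)={a,b,c}
[2] (no change)
  FIRST(S)={a,b,c}  FIRST(A)={c}  FIRST(B)={a}  FIRST(C)={a,b,c}

FOLLOW sets:
FOLLOW(S) := {$}
pass 1:
  C→B c: FOLLOW(B) ⊇ FIRST(c) = {c}; new: +{c}
  S→C: FOLLOW(C) ⊇ FOLLOW(S) ⊇ {$}; new: +{$}
  FOLLOW[S]={$}  FOLLOW[A]={}  FOLLOW[B]={c}  FOLLOW[C]={$}
pass 2:
  C→b A: FOLLOW(A) ⊇ FOLLOW(C) ⊇ {$}; new: +{$}
  FOLLOW[S]={$}  FOLLOW[A]={$}  FOLLOW[B]={c}  FOLLOW[C]={$}
pass 3: — fixpoint
  FOLLOW[S]={$}  FOLLOW[A]={$}  FOLLOW[B]={c}  FOLLOW[C]={$}

FOLLOW(B) = ["c"]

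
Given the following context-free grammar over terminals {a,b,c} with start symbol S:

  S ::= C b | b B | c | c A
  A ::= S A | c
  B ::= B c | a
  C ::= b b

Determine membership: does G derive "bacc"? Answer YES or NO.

CNF form of G:
  S -> C T1 | T0 A | T1 B | c
  A -> S A | c
  B -> B T0 | a
  C -> T1 T1
  T0 -> c
  T1 -> b

CYK table (by increasing span):
  T[0,0] 'b' = {T1}  orig:{}
  T[1,1] 'a' = {B}
  T[2,2] 'c' = {A,S,T0}  orig:{A,S}
  T[3,3] 'c' = {A,S,T0}  orig:{A,S}
  T[0,1] 'ba' = {S}
  T[1,2] 'ac' = {B}
  T[2,3] 'cc' = {A,S}
  T[0,2] 'bac' = {A,S}
  T[1,3] 'acc' = {B}
  T[0,3] 'bacc' = {A,S}

S ∈ T[0,3] ⇒ YES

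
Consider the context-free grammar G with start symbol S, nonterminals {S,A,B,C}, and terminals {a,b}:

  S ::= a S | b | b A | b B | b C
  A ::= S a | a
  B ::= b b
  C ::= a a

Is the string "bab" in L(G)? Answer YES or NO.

CNF form of G:
  S -> T0 S | T1 A | T1 B | T1 C | b
  A -> S T0 | a
  B -> T1 T1
  C -> T0 T0
  T0 -> a
  T1 -> b

CYK fill:
  [0..0]={S,T1}  "b"  orig:{S}
  [1..1]={A,T0}  "a"  orig:{A}
  [2..2]={S,T1}  "b"  orig:{S}
  [0..1]={A,S}  "ba"
  [1..2]={S}  "ab"
  [0..2]=∅  "bab"

S ∉ T[0,2] ⇒ NO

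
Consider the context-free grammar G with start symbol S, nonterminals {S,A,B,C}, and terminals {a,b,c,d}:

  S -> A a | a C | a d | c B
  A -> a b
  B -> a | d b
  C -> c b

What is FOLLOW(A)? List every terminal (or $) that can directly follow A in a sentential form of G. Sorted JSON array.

FIRST sets, iterate to fixpoint:
pass 1:
  A via A→a b: +{a}
  B via B→a: +{a}
  B via B→d b: +{d}
  C via C→c b: +{c}
  S via S→A a: +{a}
  S via S→c B: +{c}
  S: {a,c}  A: {a}  B: {a,d}  C: {c}
pass 2: (stable)
  S: {a,c}  A: {a}  B: {a,d}  C: {c}

Compute FOLLOW by fixpoint:
seed FOLLOW(S) with $
iter 1:
  S→A a: FOLLOW(A) ⊇ FIRST(a) = {a}; new: +{a}
  S→a C: FOLLOW(C) ⊇ FOLLOW(S) ⊇ {$}; new: +{$}
  S→c B: FOLLOW(B) ⊇ FOLLOW(S) ⊇ {$}; new: +{$}
  S: {$}  A: {a}  B: {$}  C: {$}
iter 2: done
  S: {$}  A: {a}  B: {$}  C: {$}

FOLLOW(A) = ["a"]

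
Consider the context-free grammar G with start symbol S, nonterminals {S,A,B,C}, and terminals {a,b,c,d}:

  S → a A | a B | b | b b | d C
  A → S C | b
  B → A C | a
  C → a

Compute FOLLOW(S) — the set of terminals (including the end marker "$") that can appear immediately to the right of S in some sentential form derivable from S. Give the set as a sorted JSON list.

FIRST iteration:
pass 1:
  A via A→b: +{b}
  B via B→A C: +{b}
  B via B→a: +{a}
  C via C→a: +{a}
  S via S→a A: +{a}
  S via S→b: +{b}
  S via S→d C: +{d}
  FIRST(S)={a,b,d}  FIRST(A)={b}  FIRST(B)={a,b}  FIRST(C)={a}
pass 2:
  A via A→S C: +{a,d}
  B via B→A C: +{d}
  FIRST(S)={a,b,d}  FIRST(A)={a,b,d}  FIRST(B)={a,b,d}  FIRST(C)={a}
pass 3: done
  FIRST(S)={a,b,d}  FIRST(A)={a,b,d}  FIRST(B)={a,b,d}  FIRST(C)={a}

FOLLOW iteration:
seed FOLLOW(S) with $
[1]
  A→S C: FOLLOW(S) ⊇ FIRST(C) = {a}; new: +{a}
  B→A C: FOLLOW(A) ⊇ FIRST(C) = {a}; new: +{a}
  S→a A: FOLLOW(A) ⊇ FOLLOW(S) ⊇ {$,a}; new: +{$}
  S→a B: FOLLOW(B) ⊇ FOLLOW(S) ⊇ {$,a}; new: +{$,a}
  S→d C: FOLLOW(C) ⊇ FOLLOW(S) ⊇ {$,a}; new: +{$,a}
  S: {$,a}  A: {$,a}  B: {$,a}  C: {$,a}
[2] (stable)
  S: {$,a}  A: {$,a}  B: {$,a}  C: {$,a}

FOLLOW(S) = ["$", "a"]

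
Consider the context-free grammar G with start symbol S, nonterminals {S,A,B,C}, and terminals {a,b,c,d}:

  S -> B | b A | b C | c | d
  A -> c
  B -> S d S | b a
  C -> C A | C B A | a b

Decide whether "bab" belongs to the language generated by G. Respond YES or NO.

Convert to CNF:
  S -> S X5 | T1 A | T1 C | T1 T2 | c | d
  A -> c
  B -> S X3 | T1 T2
  C -> C A | C X4 | T2 T1
  T0 -> d
  T1 -> b
  T2 -> a
  X3 -> T0 S
  X4 -> B A
  X5 -> T0 S

Fill CYK table bottom-up:
  [0..0]={T1}  "b"  orig:{}
  [1..1]={T2}  "a"  orig:{}
  [2..2]={T1}  "b"  orig:{}
  [0..1]={B,S}  "ba"
  [1..2]={C}  "ab"
  [0..2]={S}  "bab"

S ∈ T[0,2] ⇒ YES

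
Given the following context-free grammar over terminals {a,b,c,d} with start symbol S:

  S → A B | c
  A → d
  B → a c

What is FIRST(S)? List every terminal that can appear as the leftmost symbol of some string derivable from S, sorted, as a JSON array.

FIRST sets, iterate to fixpoint:
[1]
  A via A→d: +{d}
  B via B→a c: +{a}
  S via S→A B: +{d}
  S via S→c: +{c}
  FIRST(S)={c,d}  FIRST(A)={d}  FIRST(B)={a}
[2] done
  FIRST(S)={c,d}  FIRST(A)={d}  FIRST(B)={a}

FIRST(S) = ["c", "d"]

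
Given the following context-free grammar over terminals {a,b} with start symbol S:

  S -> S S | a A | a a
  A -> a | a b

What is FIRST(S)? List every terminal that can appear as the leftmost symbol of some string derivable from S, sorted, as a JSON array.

FIRST iteration:
pass 1:
  A via A→a: +{a}
  S via S→a A: +{a}
  S: {a}  A: {a}
pass 2: (no change)
  S: {a}  A: {a}

FIRST(S) = ["a"]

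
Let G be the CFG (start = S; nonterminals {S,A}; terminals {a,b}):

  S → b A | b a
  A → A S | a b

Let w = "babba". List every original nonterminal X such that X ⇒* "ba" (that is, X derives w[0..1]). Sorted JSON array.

CNF form of G:
  S -> T1 A | T1 T0
  A -> A S | T0 T1
  T0 -> a
  T1 -> b

CYK fill — only the sub-triangle for w[0..1]:
  cell(0,0) b: {T1}  orig:{}
  cell(1,1) a: {T0}  orig:{}
  cell(0,1) ba: {S}

Original NTs in T[0,1] deriving "ba": ["S"]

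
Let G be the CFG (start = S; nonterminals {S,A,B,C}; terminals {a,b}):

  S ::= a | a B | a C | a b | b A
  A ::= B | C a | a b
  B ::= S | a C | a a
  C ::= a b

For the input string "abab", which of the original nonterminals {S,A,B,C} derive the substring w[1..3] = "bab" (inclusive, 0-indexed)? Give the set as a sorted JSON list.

CNF form of G:
  S -> T0 B | T0 C | T0 T1 | T1 A | a
  A -> C T0 | T0 B | T0 C | T0 T0 | T0 T1 | T1 A | a
  B -> T0 B | T0 C | T0 T0 | T0 T1 | T1 A | a
  C -> T0 T1
  T0 -> a
  T1 -> b

Fill CYK table bottom-up (cells [i..j] with 1 ≤ i ≤ j ≤ 3 only):
  [1..1]={T1}  "b"  orig:{}
  [2..2]={A,B,S,T0}  "a"  orig:{A,B,S}
  [3..3]={T1}  "b"  orig:{}
  [1..2]={A,B,S}  "ba"
  [2..3]={A,B,C,S}  "ab"
  [1..3]={A,B,S}  "bab"

Original NTs in T[1,3] deriving "bab": ["A", "B", "S"]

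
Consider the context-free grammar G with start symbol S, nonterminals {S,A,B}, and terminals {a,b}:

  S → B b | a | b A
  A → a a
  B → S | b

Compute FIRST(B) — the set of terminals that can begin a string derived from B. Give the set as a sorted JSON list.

Compute FIRST by fixpoint:
[1]
  A via A→a a: +{a}
  B via B→b: +{b}
  S via S→B b: +{b}
  S via S→a: +{a}
  S: {a,b}  A: {a}  B: {b}
[2]
  B via B→S: +{a}
  S: {a,b}  A: {a}  B: {a,b}
[3] — fixpoint
  S: {a,b}  A: {a}  B: {a,b}

FIRST(B) = ["a", "b"]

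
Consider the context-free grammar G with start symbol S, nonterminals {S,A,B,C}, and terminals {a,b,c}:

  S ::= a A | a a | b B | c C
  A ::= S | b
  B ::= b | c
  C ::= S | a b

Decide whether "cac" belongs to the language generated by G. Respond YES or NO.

CNF form of G:
  S -> T0 A | T0 T0 | T1 B | T2 C
  A -> T0 A | T0 T0 | T1 B | T2 C | b
  B -> b | c
  C -> T0 A | T0 T0 | T0 T1 | T1 B | T2 C
  T0 -> a
  T1 -> b
  T2 -> c

CYK fill:
  cell(0,0) c: {B,T2}  orig:{B}
  cell(1,1) a: {T0}  orig:{}
  cell(2,2) c: {B,T2}  orig:{B}
  cell(0,1) ca: ∅
  cell(1,2) ac: ∅
  cell(0,2) cac: ∅

S ∉ T[0,2] ⇒ NO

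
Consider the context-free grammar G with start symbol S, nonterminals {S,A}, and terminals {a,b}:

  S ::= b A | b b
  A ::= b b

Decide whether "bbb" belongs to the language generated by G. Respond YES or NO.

CNF form of G:
  S -> T0 A | T0 T0
  A -> T0 T0
  T0 -> b

Fill CYK table bottom-up:
  cell(0,0) b: {T0}  orig:{}
  cell(1,1) b: {T0}  orig:{}
  cell(2,2) b: {T0}  orig:{}
  cell(0,1) bb: {A,S}
  cell(1,2) bb: {A,S}
  cell(0,2) bbb: {S}

S ∈ T[0,2] ⇒ YES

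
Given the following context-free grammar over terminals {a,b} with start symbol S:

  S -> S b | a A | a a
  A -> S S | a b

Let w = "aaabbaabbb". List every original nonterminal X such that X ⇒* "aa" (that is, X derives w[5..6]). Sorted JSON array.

Convert to CNF:
  S -> S T1 | T0 A | T0 T0
  A -> S S | T0 T1
  T0 -> a
  T1 -> b

CYK table (by increasing span) — only the sub-triangle for w[5..6]:
  [5..5]={T0}  "a"  orig:{}
  [6..6]={T0}  "a"  orig:{}
  [5..6]={S}  "aa"

Original NTs in T[5,6] deriving "aa": ["S"]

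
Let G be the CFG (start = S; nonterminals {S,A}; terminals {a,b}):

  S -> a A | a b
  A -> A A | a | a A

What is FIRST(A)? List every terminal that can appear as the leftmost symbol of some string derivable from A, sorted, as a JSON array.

Compute FIRST by fixpoint:
[1]
  A via A→a: +{a}
  S via S→a A: +{a}
  FIRST(S)={a}  FIRST(A)={a}
[2] done
  FIRST(S)={a}  FIRST(A)={a}

FIRST(A) = ["a"]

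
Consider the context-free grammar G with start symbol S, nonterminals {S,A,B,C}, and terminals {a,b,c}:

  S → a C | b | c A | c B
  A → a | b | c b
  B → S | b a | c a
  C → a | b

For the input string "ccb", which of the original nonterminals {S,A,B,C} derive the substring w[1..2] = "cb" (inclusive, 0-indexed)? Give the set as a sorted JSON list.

Convert to CNF:
  S -> T0 A | T0 B | T2 C | b
  A -> T0 T1 | a | b
  B -> T0 A | T0 B | T0 T2 | T1 T2 | T2 C | b
  C -> a | b
  T0 -> c
  T1 -> b
  T2 -> a

Fill CYK table bottom-up (cells [i..j] with 1 ≤ i ≤ j ≤ 2 only):
  cell(1,1) c: {T0}  orig:{}
  cell(2,2) b: {A,B,C,S,T1}  orig:{A,B,C,S}
  cell(1,2) cb: {A,B,S}

Original NTs in T[1,2] deriving "cb": ["A", "B", "S"]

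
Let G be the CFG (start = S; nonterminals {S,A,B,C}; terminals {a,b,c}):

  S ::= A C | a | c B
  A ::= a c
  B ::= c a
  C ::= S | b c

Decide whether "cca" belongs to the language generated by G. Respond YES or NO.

CNF form of G:
  S -> A C | T1 B | a
  A -> T0 T1
  B -> T1 T0
  C -> A C | T1 B | T2 T1 | a
  T0 -> a
  T1 -> c
  T2 -> b

CYK fill:
  cell(0,0) c: {T1}  orig:{}
  cell(1,1) c: {T1}  orig:{}
  cell(2,2) a: {C,S,T0}  orig:{C,S}
  cell(0,1) cc: ∅
  cell(1,2) ca: {B}
  cell(0,2) cca: {C,S}

S ∈ T[0,2] ⇒ YES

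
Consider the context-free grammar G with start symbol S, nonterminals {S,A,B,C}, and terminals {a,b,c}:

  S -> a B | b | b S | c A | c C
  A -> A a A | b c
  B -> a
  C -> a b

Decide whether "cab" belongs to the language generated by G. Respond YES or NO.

CNF form of G:
  S -> T0 B | T1 S | T2 A | T2 C | b
  A -> A X3 | T1 T2
  B -> a
  C -> T0 T1
  T0 -> a
  T1 -> b
  T2 -> c
  X3 -> T0 A

CYK fill:
  T[0,0] 'c' = {T2}  orig:{}
  T[1,1] 'a' = {B,T0}  orig:{B}
  T[2,2] 'b' = {S,T1}  orig:{S}
  T[0,1] 'ca' = ∅
  T[1,2] 'ab' = {C}
  T[0,2] 'cab' = {S}

S ∈ T[0,2] ⇒ YES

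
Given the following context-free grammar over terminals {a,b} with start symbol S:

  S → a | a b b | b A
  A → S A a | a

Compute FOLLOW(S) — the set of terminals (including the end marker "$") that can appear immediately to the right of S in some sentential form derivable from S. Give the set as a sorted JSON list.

FIRST sets, iterate to fixpoint:
iter 1:
  A via A→a: +{a}
  S via S→a: +{a}
  S via S→b A: +{b}
  FIRST[S]={a,b}  FIRST[A]={a}
iter 2:
  A via A→S A a: +{b}
  FIRST[S]={a,b}  FIRST[A]={a,b}
iter 3: done
  FIRST[S]={a,b}  FIRST[A]={a,b}

FOLLOW iteration:
FOLLOW(S) := {$}
pass 1:
  A→S A a: FOLLOW(S) ⊇ FIRST(A) = {a,b}; new: +{a,b}
  A→S A a: FOLLOW(A) ⊇ FIRST(a) = {a}; new: +{a}
  S→b A: FOLLOW(A) ⊇ FOLLOW(S) ⊇ {$,a,b}; new: +{$,b}
  FOLLOW[S]={$,a,b}  FOLLOW[A]={$,a,b}
pass 2: (no change)
  FOLLOW[S]={$,a,b}  FOLLOW[A]={$,a,b}

FOLLOW(S) = ["$", "a", "b"]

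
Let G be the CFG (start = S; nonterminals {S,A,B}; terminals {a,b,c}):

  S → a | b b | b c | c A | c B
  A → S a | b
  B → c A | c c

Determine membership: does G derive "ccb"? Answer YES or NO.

Convert to CNF:
  S -> T1 A | T1 B | T2 T1 | T2 T2 | a
  A -> S T0 | b
  B -> T1 A | T1 T1
  T0 -> a
  T1 -> c
  T2 -> b

CYK table (by increasing span):
  [0..0]={T1}  "c"  orig:{}
  [1..1]={T1}  "c"  orig:{}
  [2..2]={A,T2}  "b"  orig:{A}
  [0..1]={B}  "cc"
  [1..2]={B,S}  "cb"
  [0..2]={S}  "ccb"

S ∈ T[0,2] ⇒ YES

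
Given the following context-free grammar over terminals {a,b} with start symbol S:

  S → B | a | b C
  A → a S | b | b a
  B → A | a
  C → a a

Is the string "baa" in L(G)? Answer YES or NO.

Convert to CNF:
  S -> T0 S | T1 C | T1 T0 | a | b
  A -> T0 S | T1 T0 | b
  B -> T0 S | T1 T0 | a | b
  C -> T0 T0
  T0 -> a
  T1 -> b

Fill CYK table bottom-up:
  T[0,0] 'b' = {A,B,S,T1}  orig:{A,B,S}
  T[1,1] 'a' = {B,S,T0}  orig:{B,S}
  T[2,2] 'a' = {B,S,T0}  orig:{B,S}
  T[0,1] 'ba' = {A,B,S}
  T[1,2] 'aa' = {A,B,C,S}
  T[0,2] 'baa' = {S}

S ∈ T[0,2] ⇒ YES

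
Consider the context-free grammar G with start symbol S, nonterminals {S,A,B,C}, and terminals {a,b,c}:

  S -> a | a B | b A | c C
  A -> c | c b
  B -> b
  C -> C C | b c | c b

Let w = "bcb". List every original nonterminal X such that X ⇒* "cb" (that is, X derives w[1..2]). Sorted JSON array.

CNF form of G:
  S -> T0 C | T1 A | T2 B | a
  A -> T0 T1 | c
  B -> b
  C -> C C | T0 T1 | T1 T0
  T0 -> c
  T1 -> b
  T2 -> a

Fill CYK table bottom-up — only the sub-triangle for w[1..2]:
  T[1,1] 'c' = {A,T0}  orig:{A}
  T[2,2] 'b' = {B,T1}  orig:{B}
  T[1,2] 'cb' = {A,C}

Original NTs in T[1,2] deriving "cb": ["A", "C"]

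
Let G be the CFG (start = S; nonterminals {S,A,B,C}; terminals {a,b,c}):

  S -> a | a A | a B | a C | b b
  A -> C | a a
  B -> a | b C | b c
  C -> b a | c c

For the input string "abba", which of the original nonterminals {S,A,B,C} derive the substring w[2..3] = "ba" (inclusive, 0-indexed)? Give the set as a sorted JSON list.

CNF form of G:
  S -> T0 A | T0 B | T0 C | T1 T1 | a
  A -> T0 T0 | T1 T0 | T2 T2
  B -> T1 C | T1 T2 | a
  C -> T1 T0 | T2 T2
  T0 -> a
  T1 -> b
  T2 -> c

Fill CYK table bottom-up — only the sub-triangle for w[2..3]:
  cell(2,2) b: {T1}  orig:{}
  cell(3,3) a: {B,S,T0}  orig:{B,S}
  cell(2,3) ba: {A,C}

Original NTs in T[2,3] deriving "ba": ["A", "C"]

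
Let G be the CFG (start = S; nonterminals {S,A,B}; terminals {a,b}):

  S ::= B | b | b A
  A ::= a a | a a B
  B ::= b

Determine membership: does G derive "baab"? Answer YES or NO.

CNF form of G:
  S -> T1 A | b
  A -> T0 T0 | T0 X2
  B -> b
  T0 -> a
  T1 -> b
  X2 -> T0 B

CYK fill:
  [0..0]={B,S,T1}  "b"  orig:{B,S}
  [1..1]={T0}  "a"  orig:{}
  [2..2]={T0}  "a"  orig:{}
  [3..3]={B,S,T1}  "b"  orig:{B,S}
  [0..1]=∅  "ba"
  [1..2]={A}  "aa"
  [2..3]={X2}  "ab"  orig:{}
  [0..2]={S}  "baa"
  [1..3]={A}  "aab"
  [0..3]={S}  "baab"

S ∈ T[0,3] ⇒ YES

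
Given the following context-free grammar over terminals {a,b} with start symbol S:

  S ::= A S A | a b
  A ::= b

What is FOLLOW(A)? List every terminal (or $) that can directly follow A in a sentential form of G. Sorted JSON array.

Compute FIRST by fixpoint:
iter 1:
  A via A→b: +{b}
  S via S→A S A: +{b}
  S via S→a b: +{a}
  S: {a,b}  A: {b}
iter 2: (no change)
  S: {a,b}  A: {b}

FOLLOW sets:
initialize: $ ∈ FOLLOW(S)
pass 1:
  S→A S A: FOLLOW(A) ⊇ FIRST(S) = {a,b}; new: +{a,b}
  S→A S A: FOLLOW(S) ⊇ FIRST(A) = {b}; new: +{b}
  S→A S A: FOLLOW(A) ⊇ FOLLOW(S) ⊇ {$,b}; new: +{$}
  FOLLOW(S)={$,b}  FOLLOW(A)={$,a,b}
pass 2: (no change)
  FOLLOW(S)={$,b}  FOLLOW(A)={$,a,b}

FOLLOW(A) = ["$", "a", "b"]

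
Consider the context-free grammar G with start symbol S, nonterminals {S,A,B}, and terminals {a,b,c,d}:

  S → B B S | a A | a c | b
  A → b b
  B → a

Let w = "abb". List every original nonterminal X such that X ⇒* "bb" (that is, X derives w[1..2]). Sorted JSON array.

CNF form of G:
  S -> B X3 | T1 A | T1 T2 | b
  A -> T0 T0
  B -> a
  T0 -> b
  T1 -> a
  T2 -> c
  X3 -> B S

CYK fill, restricted to cells inside w[1..2]:
  [1..1]={S,T0}  "b"  orig:{S}
  [2..2]={S,T0}  "b"  orig:{S}
  [1..2]={A}  "bb"

Original NTs in T[1,2] deriving "bb": ["A"]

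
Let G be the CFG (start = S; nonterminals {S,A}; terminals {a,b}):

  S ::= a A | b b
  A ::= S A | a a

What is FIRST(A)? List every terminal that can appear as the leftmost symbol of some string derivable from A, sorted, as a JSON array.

Compute FIRST by fixpoint:
round 1:
  A via A→a a: +{a}
  S via S→a A: +{a}
  S via S→b b: +{b}
  FIRST(S)={a,b}  FIRST(A)={a}
round 2:
  A via A→S A: +{b}
  FIRST(S)={a,b}  FIRST(A)={a,b}
round 3: — fixpoint
  FIRST(S)={a,b}  FIRST(A)={a,b}

FIRST(A) = ["a", "b"]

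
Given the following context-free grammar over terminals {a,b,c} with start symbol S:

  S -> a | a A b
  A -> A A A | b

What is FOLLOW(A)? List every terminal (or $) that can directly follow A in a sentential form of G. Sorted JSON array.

FIRST sets, iterate to fixpoint:
iter 1:
  A via A→b: +{b}
  S via S→a: +{a}
  FIRST[S]={a}  FIRST[A]={b}
iter 2: (stable)
  FIRST[S]={a}  FIRST[A]={b}

FOLLOW iteration:
initialize: $ ∈ FOLLOW(S)
[1]
  A→A A A: FOLLOW(A) ⊇ FIRST(A) = {b}; new: +{b}
  FOLLOW(S)={$}  FOLLOW(A)={b}
[2] (no change)
  FOLLOW(S)={$}  FOLLOW(A)={b}

FOLLOW(A) = ["b"]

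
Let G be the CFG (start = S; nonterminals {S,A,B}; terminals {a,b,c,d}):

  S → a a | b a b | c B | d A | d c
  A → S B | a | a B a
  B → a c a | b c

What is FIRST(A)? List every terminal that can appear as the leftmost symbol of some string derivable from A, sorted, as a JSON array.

FIRST iteration:
iter 1:
  A via A→a: +{a}
  B via B→a c a: +{a}
  B via B→b c: +{b}
  S via S→a a: +{a}
  S via S→b a b: +{b}
  S via S→c B: +{c}
  S via S→d A: +{d}
  S: {a,b,c,d}  A: {a}  B: {a,b}
iter 2:
  A via A→S B: +{b,c,d}
  S: {a,b,c,d}  A: {a,b,c,d}  B: {a,b}
iter 3: (stable)
  S: {a,b,c,d}  A: {a,b,c,d}  B: {a,b}

FIRST(A) = ["a", "b", "c", "d"]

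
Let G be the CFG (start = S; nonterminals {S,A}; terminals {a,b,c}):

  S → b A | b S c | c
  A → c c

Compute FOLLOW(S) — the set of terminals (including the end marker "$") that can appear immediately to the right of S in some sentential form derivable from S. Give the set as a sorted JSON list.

Compute FIRST by fixpoint:
round 1:
  A via A→c c: +{c}
  S via S→b A: +{b}
  S via S→c: +{c}
  FIRST(S)={b,c}  FIRST(A)={c}
round 2: done
  FIRST(S)={b,c}  FIRST(A)={c}

Compute FOLLOW by fixpoint:
seed FOLLOW(S) with $
iter 1:
  S→b A: FOLLOW(A) ⊇ FOLLOW(S) ⊇ {$}; new: +{$}
  S→b S c: FOLLOW(S) ⊇ FIRST(c) = {c}; new: +{c}
  FOLLOW(S)={$,c}  FOLLOW(A)={$}
iter 2:
  S→b A: FOLLOW(A) ⊇ FOLLOW(S) ⊇ {$,c}; new: +{c}
  FOLLOW(S)={$,c}  FOLLOW(A)={$,c}
iter 3: (stable)
  FOLLOW(S)={$,c}  FOLLOW(A)={$,c}

FOLLOW(S) = ["$", "c"]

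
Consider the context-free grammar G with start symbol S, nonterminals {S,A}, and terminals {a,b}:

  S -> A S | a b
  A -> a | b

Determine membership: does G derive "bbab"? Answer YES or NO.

Convert to CNF:
  S -> A S | T0 T1
  A -> a | b
  T0 -> a
  T1 -> b

Fill CYK table bottom-up:
  cell(0,0) b: {A,T1}  orig:{A}
  cell(1,1) b: {A,T1}  orig:{A}
  cell(2,2) a: {A,T0}  orig:{A}
  cell(3,3) b: {A,T1}  orig:{A}
  cell(0,1) bb: ∅
  cell(1,2) ba: ∅
  cell(2,3) ab: {S}
  cell(0,2) bba: ∅
  cell(1,3) bab: {S}
  cell(0,3) bbab: {S}

S ∈ T[0,3] ⇒ YES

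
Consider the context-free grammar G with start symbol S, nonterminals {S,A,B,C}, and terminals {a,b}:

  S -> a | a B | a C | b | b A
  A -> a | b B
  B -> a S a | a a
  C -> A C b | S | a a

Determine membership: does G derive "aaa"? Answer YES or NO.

Convert to CNF:
  S -> T0 A | T1 B | T1 C | a | b
  A -> T0 B | a
  B -> T1 T1 | T1 X2
  C -> A X3 | T0 A | T1 B | T1 C | T1 T1 | a | b
  T0 -> b
  T1 -> a
  X2 -> S T1
  X3 -> C T0

CYK table (by increasing span):
  [0..0]={A,C,S,T1}  "a"  orig:{A,C,S}
  [1..1]={A,C,S,T1}  "a"  orig:{A,C,S}
  [2..2]={A,C,S,T1}  "a"  orig:{A,C,S}
  [0..1]={B,C,S,X2}  "aa"  orig:{B,C,S}
  [1..2]={B,C,S,X2}  "aa"  orig:{B,C,S}
  [0..2]={B,C,S,X2}  "aaa"  orig:{B,C,S}

S ∈ T[0,2] ⇒ YES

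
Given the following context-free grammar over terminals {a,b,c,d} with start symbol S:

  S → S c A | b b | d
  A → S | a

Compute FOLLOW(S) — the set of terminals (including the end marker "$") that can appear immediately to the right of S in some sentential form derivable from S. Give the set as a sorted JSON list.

FIRST sets, iterate to fixpoint:
round 1:
  A via A→a: +{a}
  S via S→b b: +{b}
  S via S→d: +{d}
  S: {b,d}  A: {a}
round 2:
  A via A→S: +{b,d}
  S: {b,d}  A: {a,b,d}
round 3: done
  S: {b,d}  A: {a,b,d}

FOLLOW iteration:
seed FOLLOW(S) with $
iter 1:
  S→S c A: FOLLOW(S) ⊇ FIRST(c) = {c}; new: +{c}
  S→S c A: FOLLOW(A) ⊇ FOLLOW(S) ⊇ {$,c}; new: +{$,c}
  FOLLOW[S]={$,c}  FOLLOW[A]={$,c}
iter 2: done
  FOLLOW[S]={$,c}  FOLLOW[A]={$,c}

FOLLOW(S) = ["$", "c"]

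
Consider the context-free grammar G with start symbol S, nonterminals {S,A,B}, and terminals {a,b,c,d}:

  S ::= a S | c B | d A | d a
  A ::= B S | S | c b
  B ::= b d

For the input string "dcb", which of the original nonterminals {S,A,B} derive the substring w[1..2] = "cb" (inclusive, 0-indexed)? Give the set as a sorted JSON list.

Convert to CNF:
  S -> T0 S | T1 B | T3 A | T3 T0
  A -> B S | T0 S | T1 B | T1 T2 | T3 A | T3 T0
  B -> T2 T3
  T0 -> a
  T1 -> c
  T2 -> b
  T3 -> d

CYK fill (cells [i..j] with 1 ≤ i ≤ j ≤ 2 only):
  cell(1,1) c: {T1}  orig:{}
  cell(2,2) b: {T2}  orig:{}
  cell(1,2) cb: {A}

Original NTs in T[1,2] deriving "cb": ["A"]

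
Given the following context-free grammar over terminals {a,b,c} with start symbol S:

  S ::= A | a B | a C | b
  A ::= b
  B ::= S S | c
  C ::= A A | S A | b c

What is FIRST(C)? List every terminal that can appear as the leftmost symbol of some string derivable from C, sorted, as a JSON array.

FIRST sets, iterate to fixpoint:
iter 1:
  A via A→b: +{b}
  B via B→c: +{c}
  C via C→A A: +{b}
  S via S→A: +{b}
  S via S→a B: +{a}
  FIRST[S]={a,b}  FIRST[A]={b}  FIRST[B]={c}  FIRST[C]={b}
iter 2:
  B via B→S S: +{a,b}
  C via C→S A: +{a}
  FIRST[S]={a,b}  FIRST[A]={b}  FIRST[B]={a,b,c}  FIRST[C]={a,b}
iter 3: — fixpoint
  FIRST[S]={a,b}  FIRST[A]={b}  FIRST[B]={a,b,c}  FIRST[C]={a,b}

FIRST(C) = ["a", "b"]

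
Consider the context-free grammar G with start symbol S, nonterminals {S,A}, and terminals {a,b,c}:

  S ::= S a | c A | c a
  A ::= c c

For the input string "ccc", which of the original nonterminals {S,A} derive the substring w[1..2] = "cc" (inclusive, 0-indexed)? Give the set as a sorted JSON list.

Convert to CNF:
  S -> S T1 | T0 A | T0 T1
  A -> T0 T0
  T0 -> c
  T1 -> a

CYK fill (cells [i..j] with 1 ≤ i ≤ j ≤ 2 only):
  [1..1]={T0}  "c"  orig:{}
  [2..2]={T0}  "c"  orig:{}
  [1..2]={A}  "cc"

Original NTs in T[1,2] deriving "cc": ["A"]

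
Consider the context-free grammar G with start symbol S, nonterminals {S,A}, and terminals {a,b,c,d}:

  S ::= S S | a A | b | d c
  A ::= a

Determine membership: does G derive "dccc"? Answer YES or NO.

CNF form of G:
  S -> S S | T0 A | T1 T2 | b
  A -> a
  T0 -> a
  T1 -> d
  T2 -> c

CYK fill:
  T[0,0] 'd' = {T1}  orig:{}
  T[1,1] 'c' = {T2}  orig:{}
  T[2,2] 'c' = {T2}  orig:{}
  T[3,3] 'c' = {T2}  orig:{}
  T[0,1] 'dc' = {S}
  T[1,2] 'cc' = ∅
  T[2,3] 'cc' = ∅
  T[0,2] 'dcc' = ∅
  T[1,3] 'ccc' = ∅
  T[0,3] 'dccc' = ∅

S ∉ T[0,3] ⇒ NO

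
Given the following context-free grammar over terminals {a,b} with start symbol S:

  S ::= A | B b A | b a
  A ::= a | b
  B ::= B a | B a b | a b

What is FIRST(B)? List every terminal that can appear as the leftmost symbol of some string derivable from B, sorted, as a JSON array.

FIRST sets, iterate to fixpoint:
iter 1:
  A via A→a: +{a}
  A via A→b: +{b}
  B via B→a b: +{a}
  S via S→A: +{a,b}
  FIRST(S)={a,b}  FIRST(A)={a,b}  FIRST(B)={a}
iter 2: — fixpoint
  FIRST(S)={a,b}  FIRST(A)={a,b}  FIRST(B)={a}

FIRST(B) = ["a"]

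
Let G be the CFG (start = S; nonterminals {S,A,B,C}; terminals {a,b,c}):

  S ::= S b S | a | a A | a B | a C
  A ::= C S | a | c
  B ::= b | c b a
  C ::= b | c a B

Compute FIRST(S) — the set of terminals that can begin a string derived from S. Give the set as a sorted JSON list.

Compute FIRST by fixpoint:
round 1:
  A via A→a: +{a}
  A via A→c: +{c}
  B via B→b: +{b}
  B via B→c b a: +{c}
  C via C→b: +{b}
  C via C→c a B: +{c}
  S via S→a: +{a}
  S: {a}  A: {a,c}  B: {b,c}  C: {b,c}
round 2:
  A via A→C S: +{b}
  S: {a}  A: {a,b,c}  B: {b,c}  C: {b,c}
round 3: done
  S: {a}  A: {a,b,c}  B: {b,c}  C: {b,c}

FIRST(S) = ["a"]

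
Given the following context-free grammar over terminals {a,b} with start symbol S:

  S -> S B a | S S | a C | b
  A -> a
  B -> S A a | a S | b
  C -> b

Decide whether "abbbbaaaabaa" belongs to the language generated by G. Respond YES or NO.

CNF form of G:
  S -> S S | S X2 | T0 C | b
  A -> a
  B -> S X1 | T0 S | b
  C -> b
  T0 -> a
  X1 -> A T0
  X2 -> B T0

CYK table (by increasing span):
  cell(0,0) a: {A,T0}  orig:{A}
  cell(1,1) b: {B,C,S}
  cell(2,2) b: {B,C,S}
  cell(3,3) b: {B,C,S}
  cell(4,4) b: {B,C,S}
  cell(5,5) a: {A,T0}  orig:{A}
  cell(6,6) a: {A,T0}  orig:{A}
  cell(7,7) a: {A,T0}  orig:{A}
  cell(8,8) a: {A,T0}  orig:{A}
  cell(9,9) b: {B,C,S}
  cell(10,10) a: {A,T0}  orig:{A}
  cell(11,11) a: {A,T0}  orig:{A}
  cell(0,1) ab: {B,S}
  cell(1,2) bb: {S}
  cell(2,3) bb: {S}
  cell(3,4) bb: {S}
  cell(4,5) ba: {X2}  orig:{}
  cell(5,6) aa: {X1}  orig:{}
  cell(6,7) aa: {X1}  orig:{}
  cell(7,8) aa: {X1}  orig:{}
  cell(8,9) ab: {B,S}
  cell(9,10) ba: {X2}  orig:{}
  cell(10,11) aa: {X1}  orig:{}
  cell(0,2) abb: {B,S}
  cell(1,3) bbb: {S}
  cell(2,4) bbb: {S}
  cell(3,5) bba: {S}
  cell(4,6) baa: {B}
  cell(5,7) aaa: ∅
  cell(6,8) aaa: ∅
  cell(7,9) aab: {B}
  cell(8,10) aba: {X2}  orig:{}
  cell(9,11) baa: {B}
  cell(0,3) abbb: {B,S}
  cell(1,4) bbbb: {S}
  cell(2,5) bbba: {S}
  cell(3,6) bbaa: {B}
  cell(4,7) baaa: {X2}  orig:{}
  cell(5,8) aaaa: ∅
  cell(6,9) aaab: ∅
  cell(7,10) aaba: {X2}  orig:{}
  cell(8,11) abaa: {B}
  cell(0,4) abbbb: {B,S}
  cell(1,5) bbbba: {S}
  cell(2,6) bbbaa: {B}
  cell(3,7) bbaaa: {B,S,X2}  orig:{B,S}
  cell(4,8) baaaa: ∅
  cell(5,9) aaaab: ∅
  cell(6,10) aaaba: ∅
  cell(7,11) aabaa: ∅
  cell(0,5) abbbba: {B,S,X2}  orig:{B,S}
  cell(1,6) bbbbaa: {B}
  cell(2,7) bbbaaa: {B,S,X2}  orig:{B,S}
  cell(3,8) bbaaaa: {X2}  orig:{}
  cell(4,9) baaaab: ∅
  cell(5,10) aaaaba: ∅
  cell(6,11) aaabaa: ∅
  cell(0,6) abbbbaa: {B,X2}  orig:{B}
  cell(1,7) bbbbaaa: {B,S,X2}  orig:{B,S}
  cell(2,8) bbbaaaa: {S,X2}  orig:{S}
  cell(3,9) bbaaaab: {S}
  cell(4,10) baaaaba: ∅
  cell(5,11) aaaabaa: ∅
  cell(0,7) abbbbaaa: {B,S,X2}  orig:{B,S}
  cell(1,8) bbbbaaaa: {S,X2}  orig:{S}
  cell(2,9) bbbaaaab: {S}
  cell(3,10) bbaaaaba: {S}
  cell(4,11) baaaabaa: ∅
  cell(0,8) abbbbaaaa: {B,S,X2}  orig:{B,S}
  cell(1,9) bbbbaaaab: {S}
  cell(2,10) bbbaaaaba: {S}
  cell(3,11) bbaaaabaa: {B}
  cell(0,9) abbbbaaaab: {B,S}
  cell(1,10) bbbbaaaaba: {S}
  cell(2,11) bbbaaaabaa: {B}
  cell(0,10) abbbbaaaaba: {B,S,X2}  orig:{B,S}
  cell(1,11) bbbbaaaabaa: {B}
  cell(0,11) abbbbaaaabaa: {B,X2}  orig:{B}

S ∉ T[0,11] ⇒ NO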